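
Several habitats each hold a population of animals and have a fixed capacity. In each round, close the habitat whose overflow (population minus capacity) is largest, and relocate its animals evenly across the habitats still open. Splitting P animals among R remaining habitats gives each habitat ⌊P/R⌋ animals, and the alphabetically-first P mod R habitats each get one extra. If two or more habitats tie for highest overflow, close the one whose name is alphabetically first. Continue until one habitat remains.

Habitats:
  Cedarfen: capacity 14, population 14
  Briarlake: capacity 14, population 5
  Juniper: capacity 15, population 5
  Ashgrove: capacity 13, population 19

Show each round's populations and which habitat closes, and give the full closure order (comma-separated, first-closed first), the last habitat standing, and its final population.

Closure order: Ashgrove, Cedarfen, Briarlake
Last habitat: Juniper with 43 animals

Round 1: Ashgrove=19 Briarlake=5 Cedarfen=14 Juniper=5 → close Ashgrove (overflow 6)
  19÷3 = 6 each, +1 to first 1
Round 2: Briarlake=12 Cedarfen=20 Juniper=11 → close Cedarfen (overflow 6)
  20÷2 = 10 each, +1 to first 0
Round 3: Briarlake=22 Juniper=21 → close Briarlake (overflow 8)
  22÷1 = 22 each, +1 to first 0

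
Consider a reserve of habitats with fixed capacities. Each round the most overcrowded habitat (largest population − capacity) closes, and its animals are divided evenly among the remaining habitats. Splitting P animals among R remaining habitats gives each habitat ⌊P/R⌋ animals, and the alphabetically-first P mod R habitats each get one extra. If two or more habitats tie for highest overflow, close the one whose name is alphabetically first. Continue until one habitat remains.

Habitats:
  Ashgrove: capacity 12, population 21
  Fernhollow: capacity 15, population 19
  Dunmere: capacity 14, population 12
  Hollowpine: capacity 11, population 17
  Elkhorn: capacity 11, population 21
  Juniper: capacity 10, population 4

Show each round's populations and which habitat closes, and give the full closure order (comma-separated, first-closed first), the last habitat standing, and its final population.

Closure order: Elkhorn, Ashgrove, Hollowpine, Fernhollow, Dunmere
Last habitat: Juniper with 94 animals

Round 1: Ashgrove=21 Dunmere=12 Elkhorn=21 Fernhollow=19 Hollowpine=17 Juniper=4 → close Elkhorn (overflow 10)
  21÷5 = 4 each, +1 to first 1
Round 2: Ashgrove=26 Dunmere=16 Fernhollow=23 Hollowpine=21 Juniper=8 → close Ashgrove (overflow 14)
  26÷4 = 6 each, +1 to first 2
Round 3: Dunmere=23 Fernhollow=30 Hollowpine=27 Juniper=14 → close Hollowpine (overflow 16)
  27÷3 = 9 each, +1 to first 0
Round 4: Dunmere=32 Fernhollow=39 Juniper=23 → close Fernhollow (overflow 24)
  39÷2 = 19 each, +1 to first 1
Round 5: Dunmere=52 Juniper=42 → close Dunmere (overflow 38)
  52÷1 = 52 each, +1 to first 0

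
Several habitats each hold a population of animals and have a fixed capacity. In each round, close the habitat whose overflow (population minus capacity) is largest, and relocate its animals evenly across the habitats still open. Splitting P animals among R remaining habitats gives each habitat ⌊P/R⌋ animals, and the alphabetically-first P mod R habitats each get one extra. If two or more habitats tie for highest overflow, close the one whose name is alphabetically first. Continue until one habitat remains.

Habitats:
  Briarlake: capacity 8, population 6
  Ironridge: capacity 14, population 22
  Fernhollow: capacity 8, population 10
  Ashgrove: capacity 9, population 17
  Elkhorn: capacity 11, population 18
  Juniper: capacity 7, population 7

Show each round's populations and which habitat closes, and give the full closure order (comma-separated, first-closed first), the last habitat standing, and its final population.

Closure order: Ashgrove, Elkhorn, Ironridge, Fernhollow, Briarlake
Last habitat: Juniper with 80 animals

Round 1: Ashgrove=17 Briarlake=6 Elkhorn=18 Fernhollow=10 Ironridge=22 Juniper=7 → close Ashgrove (overflow 8)
  17÷5 = 3 each, +1 to first 2
Round 2: Briarlake=10 Elkhorn=22 Fernhollow=13 Ironridge=25 Juniper=10 → close Elkhorn (overflow 11)
  22÷4 = 5 each, +1 to first 2
Round 3: Briarlake=16 Fernhollow=19 Ironridge=30 Juniper=15 → close Ironridge (overflow 16)
  30÷3 = 10 each, +1 to first 0
Round 4: Briarlake=26 Fernhollow=29 Juniper=25 → close Fernhollow (overflow 21)
  29÷2 = 14 each, +1 to first 1
Round 5: Briarlake=41 Juniper=39 → close Briarlake (overflow 33)
  41÷1 = 41 each, +1 to first 0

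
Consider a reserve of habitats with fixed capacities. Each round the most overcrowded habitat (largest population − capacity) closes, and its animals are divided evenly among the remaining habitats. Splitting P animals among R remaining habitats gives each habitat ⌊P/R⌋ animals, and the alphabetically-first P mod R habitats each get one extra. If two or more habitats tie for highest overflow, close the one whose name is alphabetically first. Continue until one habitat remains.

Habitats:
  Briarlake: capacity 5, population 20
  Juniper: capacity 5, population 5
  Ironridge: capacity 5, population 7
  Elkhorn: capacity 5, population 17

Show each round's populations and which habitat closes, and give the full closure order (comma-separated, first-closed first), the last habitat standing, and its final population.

Closure order: Briarlake, Elkhorn, Ironridge
Last habitat: Juniper with 49 animals

Round 1: Briarlake=20 Elkhorn=17 Ironridge=7 Juniper=5 → close Briarlake (overflow 15)
  20÷3 = 6 each, +1 to first 2
Round 2: Elkhorn=24 Ironridge=14 Juniper=11 → close Elkhorn (overflow 19)
  24÷2 = 12 each, +1 to first 0
Round 3: Ironridge=26 Juniper=23 → close Ironridge (overflow 21)
  26÷1 = 26 each, +1 to first 0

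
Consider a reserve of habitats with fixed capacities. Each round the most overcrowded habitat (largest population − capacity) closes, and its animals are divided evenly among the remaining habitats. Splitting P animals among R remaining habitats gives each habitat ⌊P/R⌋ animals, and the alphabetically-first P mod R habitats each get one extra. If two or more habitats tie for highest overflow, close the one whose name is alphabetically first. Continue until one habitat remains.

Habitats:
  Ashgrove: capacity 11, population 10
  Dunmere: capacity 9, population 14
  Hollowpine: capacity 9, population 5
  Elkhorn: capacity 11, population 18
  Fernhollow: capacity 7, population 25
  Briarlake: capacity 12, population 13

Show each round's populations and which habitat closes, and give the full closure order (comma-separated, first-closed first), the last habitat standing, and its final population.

Closure order: Fernhollow, Elkhorn, Dunmere, Briarlake, Ashgrove
Last habitat: Hollowpine with 85 animals

Round 1: Ashgrove=10 Briarlake=13 Dunmere=14 Elkhorn=18 Fernhollow=25 Hollowpine=5 → close Fernhollow (overflow 18)
  25÷5 = 5 each, +1 to first 0
Round 2: Ashgrove=15 Briarlake=18 Dunmere=19 Elkhorn=23 Hollowpine=10 → close Elkhorn (overflow 12)
  23÷4 = 5 each, +1 to first 3
Round 3: Ashgrove=21 Briarlake=24 Dunmere=25 Hollowpine=15 → close Dunmere (overflow 16)
  25÷3 = 8 each, +1 to first 1
Round 4: Ashgrove=30 Briarlake=32 Hollowpine=23 → close Briarlake (overflow 20)
  32÷2 = 16 each, +1 to first 0
Round 5: Ashgrove=46 Hollowpine=39 → close Ashgrove (overflow 35)
  46÷1 = 46 each, +1 to first 0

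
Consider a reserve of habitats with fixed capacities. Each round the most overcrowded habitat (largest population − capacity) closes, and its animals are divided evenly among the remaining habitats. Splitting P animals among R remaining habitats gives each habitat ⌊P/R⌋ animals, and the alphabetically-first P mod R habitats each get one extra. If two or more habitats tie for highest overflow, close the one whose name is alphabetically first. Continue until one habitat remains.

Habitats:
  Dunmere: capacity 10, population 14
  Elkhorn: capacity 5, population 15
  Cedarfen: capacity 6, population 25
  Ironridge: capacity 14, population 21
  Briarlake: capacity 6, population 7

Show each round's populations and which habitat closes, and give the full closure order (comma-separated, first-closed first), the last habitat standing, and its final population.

Round 1: Briarlake=7 Cedarfen=25 Dunmere=14 Elkhorn=15 Ironridge=21 → close Cedarfen (overflow 19)
  25÷4 = 6 each, +1 to first 1
Round 2: Briarlake=14 Dunmere=20 Elkhorn=21 Ironridge=27 → close Elkhorn (overflow 16)
  21÷3 = 7 each, +1 to first 0
Round 3: Briarlake=21 Dunmere=27 Ironridge=34 → close Ironridge (overflow 20)
  34÷2 = 17 each, +1 to first 0
Round 4: Briarlake=38 Dunmere=44 → close Dunmere (overflow 34)
  44÷1 = 44 each, +1 to first 0

Closure order: Cedarfen, Elkhorn, Ironridge, Dunmere
Last habitat: Briarlake with 82 animals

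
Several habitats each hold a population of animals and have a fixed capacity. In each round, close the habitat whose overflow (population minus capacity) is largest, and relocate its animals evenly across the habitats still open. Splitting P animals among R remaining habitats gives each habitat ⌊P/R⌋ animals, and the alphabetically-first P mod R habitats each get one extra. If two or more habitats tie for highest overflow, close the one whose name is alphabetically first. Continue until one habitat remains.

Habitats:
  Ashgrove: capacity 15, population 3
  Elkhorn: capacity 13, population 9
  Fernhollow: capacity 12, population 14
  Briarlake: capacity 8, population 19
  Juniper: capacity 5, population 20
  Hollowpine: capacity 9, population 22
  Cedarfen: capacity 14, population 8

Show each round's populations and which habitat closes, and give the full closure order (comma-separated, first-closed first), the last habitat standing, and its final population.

Closure order: Juniper, Hollowpine, Briarlake, Fernhollow, Elkhorn, Cedarfen
Last habitat: Ashgrove with 95 animals

Round 1: Ashgrove=3 Briarlake=19 Cedarfen=8 Elkhorn=9 Fernhollow=14 Hollowpine=22 Juniper=20 → close Juniper (overflow 15)
  20÷6 = 3 each, +1 to first 2
Round 2: Ashgrove=7 Briarlake=23 Cedarfen=11 Elkhorn=12 Fernhollow=17 Hollowpine=25 → close Hollowpine (overflow 16)
  25÷5 = 5 each, +1 to first 0
Round 3: Ashgrove=12 Briarlake=28 Cedarfen=16 Elkhorn=17 Fernhollow=22 → close Briarlake (overflow 20)
  28÷4 = 7 each, +1 to first 0
Round 4: Ashgrove=19 Cedarfen=23 Elkhorn=24 Fernhollow=29 → close Fernhollow (overflow 17)
  29÷3 = 9 each, +1 to first 2
Round 5: Ashgrove=29 Cedarfen=33 Elkhorn=33 → close Elkhorn (overflow 20)
  33÷2 = 16 each, +1 to first 1
Round 6: Ashgrove=46 Cedarfen=49 → close Cedarfen (overflow 35)
  49÷1 = 49 each, +1 to first 0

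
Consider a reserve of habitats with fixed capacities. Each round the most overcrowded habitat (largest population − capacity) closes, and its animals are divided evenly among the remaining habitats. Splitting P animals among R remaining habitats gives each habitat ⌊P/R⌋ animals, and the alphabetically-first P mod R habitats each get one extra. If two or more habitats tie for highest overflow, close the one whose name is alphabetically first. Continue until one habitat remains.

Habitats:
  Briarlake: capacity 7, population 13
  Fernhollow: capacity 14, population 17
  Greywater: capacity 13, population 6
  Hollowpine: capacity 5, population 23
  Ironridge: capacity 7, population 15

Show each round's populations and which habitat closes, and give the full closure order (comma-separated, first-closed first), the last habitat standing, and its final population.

Closure order: Hollowpine, Ironridge, Briarlake, Fernhollow
Last habitat: Greywater with 74 animals

Round 1: Briarlake=13 Fernhollow=17 Greywater=6 Hollowpine=23 Ironridge=15 → close Hollowpine (overflow 18)
  23÷4 = 5 each, +1 to first 3
Round 2: Briarlake=19 Fernhollow=23 Greywater=12 Ironridge=20 → close Ironridge (overflow 13)
  20÷3 = 6 each, +1 to first 2
Round 3: Briarlake=26 Fernhollow=30 Greywater=18 → close Briarlake (overflow 19)
  26÷2 = 13 each, +1 to first 0
Round 4: Fernhollow=43 Greywater=31 → close Fernhollow (overflow 29)
  43÷1 = 43 each, +1 to first 0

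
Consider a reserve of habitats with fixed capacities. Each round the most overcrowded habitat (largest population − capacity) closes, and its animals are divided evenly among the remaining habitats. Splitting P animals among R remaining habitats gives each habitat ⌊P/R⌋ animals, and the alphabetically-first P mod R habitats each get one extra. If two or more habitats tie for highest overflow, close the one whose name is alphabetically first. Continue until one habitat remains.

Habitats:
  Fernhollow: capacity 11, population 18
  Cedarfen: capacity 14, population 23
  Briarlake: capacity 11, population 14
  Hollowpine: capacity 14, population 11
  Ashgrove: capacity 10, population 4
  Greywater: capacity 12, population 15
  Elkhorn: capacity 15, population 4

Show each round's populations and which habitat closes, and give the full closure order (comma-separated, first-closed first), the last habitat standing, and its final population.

Closure order: Cedarfen, Fernhollow, Briarlake, Greywater, Ashgrove, Hollowpine
Last habitat: Elkhorn with 89 animals

Round 1: Ashgrove=4 Briarlake=14 Cedarfen=23 Elkhorn=4 Fernhollow=18 Greywater=15 Hollowpine=11 → close Cedarfen (overflow 9)
  23÷6 = 3 each, +1 to first 5
Round 2: Ashgrove=8 Briarlake=18 Elkhorn=8 Fernhollow=22 Greywater=19 Hollowpine=14 → close Fernhollow (overflow 11)
  22÷5 = 4 each, +1 to first 2
Round 3: Ashgrove=13 Briarlake=23 Elkhorn=12 Greywater=23 Hollowpine=18 → close Briarlake (overflow 12)
  23÷4 = 5 each, +1 to first 3
Round 4: Ashgrove=19 Elkhorn=18 Greywater=29 Hollowpine=23 → close Greywater (overflow 17)
  29÷3 = 9 each, +1 to first 2
Round 5: Ashgrove=29 Elkhorn=28 Hollowpine=32 → close Ashgrove (overflow 19)
  29÷2 = 14 each, +1 to first 1
Round 6: Elkhorn=43 Hollowpine=46 → close Hollowpine (overflow 32)
  46÷1 = 46 each, +1 to first 0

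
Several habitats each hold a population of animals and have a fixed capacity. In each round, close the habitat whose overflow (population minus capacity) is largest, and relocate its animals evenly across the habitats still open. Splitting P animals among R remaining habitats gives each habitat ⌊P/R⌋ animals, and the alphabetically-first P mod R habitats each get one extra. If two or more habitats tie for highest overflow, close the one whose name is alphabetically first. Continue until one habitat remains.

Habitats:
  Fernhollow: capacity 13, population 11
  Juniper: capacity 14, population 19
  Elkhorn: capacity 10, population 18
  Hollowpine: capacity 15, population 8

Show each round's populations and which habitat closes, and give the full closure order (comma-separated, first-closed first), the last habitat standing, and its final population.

Closure order: Elkhorn, Juniper, Fernhollow
Last habitat: Hollowpine with 56 animals

Round 1: Elkhorn=18 Fernhollow=11 Hollowpine=8 Juniper=19 → close Elkhorn (overflow 8)
  18÷3 = 6 each, +1 to first 0
Round 2: Fernhollow=17 Hollowpine=14 Juniper=25 → close Juniper (overflow 11)
  25÷2 = 12 each, +1 to first 1
Round 3: Fernhollow=30 Hollowpine=26 → close Fernhollow (overflow 17)
  30÷1 = 30 each, +1 to first 0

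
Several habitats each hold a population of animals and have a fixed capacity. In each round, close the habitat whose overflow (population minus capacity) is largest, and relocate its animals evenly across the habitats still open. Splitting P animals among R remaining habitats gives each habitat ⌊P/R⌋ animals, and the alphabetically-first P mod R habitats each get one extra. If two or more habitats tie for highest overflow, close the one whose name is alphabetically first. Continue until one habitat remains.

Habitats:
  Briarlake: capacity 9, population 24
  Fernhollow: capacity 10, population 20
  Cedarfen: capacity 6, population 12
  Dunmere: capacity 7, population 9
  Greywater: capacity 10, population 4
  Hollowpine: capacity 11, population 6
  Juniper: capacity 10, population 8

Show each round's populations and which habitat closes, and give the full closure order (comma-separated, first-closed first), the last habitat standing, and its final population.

Closure order: Briarlake, Fernhollow, Cedarfen, Dunmere, Juniper, Greywater
Last habitat: Hollowpine with 83 animals

Round 1: Briarlake=24 Cedarfen=12 Dunmere=9 Fernhollow=20 Greywater=4 Hollowpine=6 Juniper=8 → close Briarlake (overflow 15)
  24÷6 = 4 each, +1 to first 0
Round 2: Cedarfen=16 Dunmere=13 Fernhollow=24 Greywater=8 Hollowpine=10 Juniper=12 → close Fernhollow (overflow 14)
  24÷5 = 4 each, +1 to first 4
Round 3: Cedarfen=21 Dunmere=18 Greywater=13 Hollowpine=15 Juniper=16 → close Cedarfen (overflow 15)
  21÷4 = 5 each, +1 to first 1
Round 4: Dunmere=24 Greywater=18 Hollowpine=20 Juniper=21 → close Dunmere (overflow 17)
  24÷3 = 8 each, +1 to first 0
Round 5: Greywater=26 Hollowpine=28 Juniper=29 → close Juniper (overflow 19)
  29÷2 = 14 each, +1 to first 1
Round 6: Greywater=41 Hollowpine=42 → close Greywater (overflow 31)
  41÷1 = 41 each, +1 to first 0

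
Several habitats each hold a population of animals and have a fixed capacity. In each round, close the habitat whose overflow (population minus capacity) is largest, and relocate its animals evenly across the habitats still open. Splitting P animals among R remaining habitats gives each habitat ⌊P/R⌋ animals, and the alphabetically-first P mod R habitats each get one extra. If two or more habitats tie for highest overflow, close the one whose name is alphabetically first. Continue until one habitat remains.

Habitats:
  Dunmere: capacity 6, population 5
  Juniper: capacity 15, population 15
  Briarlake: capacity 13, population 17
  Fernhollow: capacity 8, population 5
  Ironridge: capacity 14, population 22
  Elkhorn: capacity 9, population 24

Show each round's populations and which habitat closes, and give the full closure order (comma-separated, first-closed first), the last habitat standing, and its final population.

Round 1: Briarlake=17 Dunmere=5 Elkhorn=24 Fernhollow=5 Ironridge=22 Juniper=15 → close Elkhorn (overflow 15)
  24÷5 = 4 each, +1 to first 4
Round 2: Briarlake=22 Dunmere=10 Fernhollow=10 Ironridge=27 Juniper=19 → close Ironridge (overflow 13)
  27÷4 = 6 each, +1 to first 3
Round 3: Briarlake=29 Dunmere=17 Fernhollow=17 Juniper=25 → close Briarlake (overflow 16)
  29÷3 = 9 each, +1 to first 2
Round 4: Dunmere=27 Fernhollow=27 Juniper=34 → close Dunmere (overflow 21)
  27÷2 = 13 each, +1 to first 1
Round 5: Fernhollow=41 Juniper=47 → close Fernhollow (overflow 33)
  41÷1 = 41 each, +1 to first 0

Closure order: Elkhorn, Ironridge, Briarlake, Dunmere, Fernhollow
Last habitat: Juniper with 88 animals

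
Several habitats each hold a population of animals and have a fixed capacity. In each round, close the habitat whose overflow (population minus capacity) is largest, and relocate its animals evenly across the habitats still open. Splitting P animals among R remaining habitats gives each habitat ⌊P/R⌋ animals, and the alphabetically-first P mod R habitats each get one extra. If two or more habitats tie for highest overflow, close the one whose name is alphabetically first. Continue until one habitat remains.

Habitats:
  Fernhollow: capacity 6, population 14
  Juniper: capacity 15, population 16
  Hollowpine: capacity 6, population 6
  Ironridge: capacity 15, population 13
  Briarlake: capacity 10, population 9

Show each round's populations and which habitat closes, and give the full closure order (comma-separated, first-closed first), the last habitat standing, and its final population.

Round 1: Briarlake=9 Fernhollow=14 Hollowpine=6 Ironridge=13 Juniper=16 → close Fernhollow (overflow 8)
  14÷4 = 3 each, +1 to first 2
Round 2: Briarlake=13 Hollowpine=10 Ironridge=16 Juniper=19 → close Hollowpine (overflow 4)
  10÷3 = 3 each, +1 to first 1
Round 3: Briarlake=17 Ironridge=19 Juniper=22 → close Briarlake (overflow 7)
  17÷2 = 8 each, +1 to first 1
Round 4: Ironridge=28 Juniper=30 → close Juniper (overflow 15)
  30÷1 = 30 each, +1 to first 0

Closure order: Fernhollow, Hollowpine, Briarlake, Juniper
Last habitat: Ironridge with 58 animals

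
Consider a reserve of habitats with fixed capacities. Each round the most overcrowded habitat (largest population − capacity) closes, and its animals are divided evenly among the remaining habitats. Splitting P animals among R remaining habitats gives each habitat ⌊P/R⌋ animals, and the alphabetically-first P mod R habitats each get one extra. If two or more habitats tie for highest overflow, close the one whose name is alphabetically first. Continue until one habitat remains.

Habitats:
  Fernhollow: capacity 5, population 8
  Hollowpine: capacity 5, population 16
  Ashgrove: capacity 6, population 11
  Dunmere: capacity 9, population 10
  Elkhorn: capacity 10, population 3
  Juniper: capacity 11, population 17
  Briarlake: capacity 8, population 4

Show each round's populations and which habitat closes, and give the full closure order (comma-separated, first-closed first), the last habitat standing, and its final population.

Round 1: Ashgrove=11 Briarlake=4 Dunmere=10 Elkhorn=3 Fernhollow=8 Hollowpine=16 Juniper=17 → close Hollowpine (overflow 11)
  16÷6 = 2 each, +1 to first 4
Round 2: Ashgrove=14 Briarlake=7 Dunmere=13 Elkhorn=6 Fernhollow=10 Juniper=19 → close Ashgrove (overflow 8)
  14÷5 = 2 each, +1 to first 4
Round 3: Briarlake=10 Dunmere=16 Elkhorn=9 Fernhollow=13 Juniper=21 → close Juniper (overflow 10)
  21÷4 = 5 each, +1 to first 1
Round 4: Briarlake=16 Dunmere=21 Elkhorn=14 Fernhollow=18 → close Fernhollow (overflow 13)
  18÷3 = 6 each, +1 to first 0
Round 5: Briarlake=22 Dunmere=27 Elkhorn=20 → close Dunmere (overflow 18)
  27÷2 = 13 each, +1 to first 1
Round 6: Briarlake=36 Elkhorn=33 → close Briarlake (overflow 28)
  36÷1 = 36 each, +1 to first 0

Closure order: Hollowpine, Ashgrove, Juniper, Fernhollow, Dunmere, Briarlake
Last habitat: Elkhorn with 69 animals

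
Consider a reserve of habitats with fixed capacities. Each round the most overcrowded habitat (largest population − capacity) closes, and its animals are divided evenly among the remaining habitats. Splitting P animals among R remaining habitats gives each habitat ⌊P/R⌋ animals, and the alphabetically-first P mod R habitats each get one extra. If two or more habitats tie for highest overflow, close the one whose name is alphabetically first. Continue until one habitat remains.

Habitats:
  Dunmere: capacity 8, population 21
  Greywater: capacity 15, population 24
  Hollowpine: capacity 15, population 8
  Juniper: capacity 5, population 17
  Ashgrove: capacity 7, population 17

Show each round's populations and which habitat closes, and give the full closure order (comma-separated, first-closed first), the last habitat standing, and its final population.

Round 1: Ashgrove=17 Dunmere=21 Greywater=24 Hollowpine=8 Juniper=17 → close Dunmere (overflow 13)
  21÷4 = 5 each, +1 to first 1
Round 2: Ashgrove=23 Greywater=29 Hollowpine=13 Juniper=22 → close Juniper (overflow 17)
  22÷3 = 7 each, +1 to first 1
Round 3: Ashgrove=31 Greywater=36 Hollowpine=20 → close Ashgrove (overflow 24)
  31÷2 = 15 each, +1 to first 1
Round 4: Greywater=52 Hollowpine=35 → close Greywater (overflow 37)
  52÷1 = 52 each, +1 to first 0

Closure order: Dunmere, Juniper, Ashgrove, Greywater
Last habitat: Hollowpine with 87 animals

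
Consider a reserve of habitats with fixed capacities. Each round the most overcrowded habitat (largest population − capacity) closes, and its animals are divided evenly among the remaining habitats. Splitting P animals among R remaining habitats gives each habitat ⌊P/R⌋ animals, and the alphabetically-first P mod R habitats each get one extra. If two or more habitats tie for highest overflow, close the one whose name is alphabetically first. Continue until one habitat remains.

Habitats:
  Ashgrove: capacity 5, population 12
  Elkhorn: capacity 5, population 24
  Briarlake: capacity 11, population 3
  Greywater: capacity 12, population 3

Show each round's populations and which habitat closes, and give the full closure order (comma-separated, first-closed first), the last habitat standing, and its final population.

Closure order: Elkhorn, Ashgrove, Briarlake
Last habitat: Greywater with 42 animals

Round 1: Ashgrove=12 Briarlake=3 Elkhorn=24 Greywater=3 → close Elkhorn (overflow 19)
  24÷3 = 8 each, +1 to first 0
Round 2: Ashgrove=20 Briarlake=11 Greywater=11 → close Ashgrove (overflow 15)
  20÷2 = 10 each, +1 to first 0
Round 3: Briarlake=21 Greywater=21 → close Briarlake (overflow 10)
  21÷1 = 21 each, +1 to first 0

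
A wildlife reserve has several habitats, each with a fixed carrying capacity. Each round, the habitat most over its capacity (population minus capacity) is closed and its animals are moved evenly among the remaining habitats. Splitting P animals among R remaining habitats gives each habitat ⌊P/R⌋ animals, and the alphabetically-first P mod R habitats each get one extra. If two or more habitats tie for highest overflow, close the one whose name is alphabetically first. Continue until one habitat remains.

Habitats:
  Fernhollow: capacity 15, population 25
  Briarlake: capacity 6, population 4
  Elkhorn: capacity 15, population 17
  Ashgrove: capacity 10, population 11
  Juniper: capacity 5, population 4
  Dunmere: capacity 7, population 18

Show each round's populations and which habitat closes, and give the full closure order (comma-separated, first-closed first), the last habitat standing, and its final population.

Round 1: Ashgrove=11 Briarlake=4 Dunmere=18 Elkhorn=17 Fernhollow=25 Juniper=4 → close Dunmere (overflow 11)
  18÷5 = 3 each, +1 to first 3
Round 2: Ashgrove=15 Briarlake=8 Elkhorn=21 Fernhollow=28 Juniper=7 → close Fernhollow (overflow 13)
  28÷4 = 7 each, +1 to first 0
Round 3: Ashgrove=22 Briarlake=15 Elkhorn=28 Juniper=14 → close Elkhorn (overflow 13)
  28÷3 = 9 each, +1 to first 1
Round 4: Ashgrove=32 Briarlake=24 Juniper=23 → close Ashgrove (overflow 22)
  32÷2 = 16 each, +1 to first 0
Round 5: Briarlake=40 Juniper=39 → close Briarlake (overflow 34)
  40÷1 = 40 each, +1 to first 0

Closure order: Dunmere, Fernhollow, Elkhorn, Ashgrove, Briarlake
Last habitat: Juniper with 79 animals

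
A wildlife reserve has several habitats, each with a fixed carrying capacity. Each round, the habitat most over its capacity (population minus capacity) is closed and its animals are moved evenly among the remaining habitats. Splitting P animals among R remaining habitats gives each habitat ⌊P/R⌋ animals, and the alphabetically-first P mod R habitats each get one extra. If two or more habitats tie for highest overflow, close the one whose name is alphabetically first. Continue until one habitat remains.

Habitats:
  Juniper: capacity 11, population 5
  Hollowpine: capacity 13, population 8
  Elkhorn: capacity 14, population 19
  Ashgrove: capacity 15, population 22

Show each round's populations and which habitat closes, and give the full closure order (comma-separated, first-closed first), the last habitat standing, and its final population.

Round 1: Ashgrove=22 Elkhorn=19 Hollowpine=8 Juniper=5 → close Ashgrove (overflow 7)
  22÷3 = 7 each, +1 to first 1
Round 2: Elkhorn=27 Hollowpine=15 Juniper=12 → close Elkhorn (overflow 13)
  27÷2 = 13 each, +1 to first 1
Round 3: Hollowpine=29 Juniper=25 → close Hollowpine (overflow 16)
  29÷1 = 29 each, +1 to first 0

Closure order: Ashgrove, Elkhorn, Hollowpine
Last habitat: Juniper with 54 animals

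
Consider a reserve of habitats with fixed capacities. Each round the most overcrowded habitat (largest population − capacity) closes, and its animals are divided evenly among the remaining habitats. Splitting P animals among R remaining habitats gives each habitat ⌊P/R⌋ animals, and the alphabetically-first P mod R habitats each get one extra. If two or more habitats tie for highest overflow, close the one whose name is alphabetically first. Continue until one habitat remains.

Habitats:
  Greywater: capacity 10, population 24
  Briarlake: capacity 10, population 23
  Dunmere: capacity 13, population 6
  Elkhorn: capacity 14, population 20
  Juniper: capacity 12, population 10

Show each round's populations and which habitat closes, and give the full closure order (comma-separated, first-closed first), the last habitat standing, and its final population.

Round 1: Briarlake=23 Dunmere=6 Elkhorn=20 Greywater=24 Juniper=10 → close Greywater (overflow 14)
  24÷4 = 6 each, +1 to first 0
Round 2: Briarlake=29 Dunmere=12 Elkhorn=26 Juniper=16 → close Briarlake (overflow 19)
  29÷3 = 9 each, +1 to first 2
Round 3: Dunmere=22 Elkhorn=36 Juniper=25 → close Elkhorn (overflow 22)
  36÷2 = 18 each, +1 to first 0
Round 4: Dunmere=40 Juniper=43 → close Juniper (overflow 31)
  43÷1 = 43 each, +1 to first 0

Closure order: Greywater, Briarlake, Elkhorn, Juniper
Last habitat: Dunmere with 83 animals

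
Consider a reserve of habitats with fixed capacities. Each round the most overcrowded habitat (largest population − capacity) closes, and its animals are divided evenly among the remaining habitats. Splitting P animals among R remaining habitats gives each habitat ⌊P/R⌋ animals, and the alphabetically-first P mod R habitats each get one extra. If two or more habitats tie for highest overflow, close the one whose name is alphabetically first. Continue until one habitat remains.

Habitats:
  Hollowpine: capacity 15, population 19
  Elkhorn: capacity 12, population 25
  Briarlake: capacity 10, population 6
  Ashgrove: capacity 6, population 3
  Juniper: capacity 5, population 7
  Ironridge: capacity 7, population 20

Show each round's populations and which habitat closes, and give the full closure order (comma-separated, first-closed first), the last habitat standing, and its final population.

Closure order: Elkhorn, Ironridge, Hollowpine, Juniper, Ashgrove
Last habitat: Briarlake with 80 animals

Round 1: Ashgrove=3 Briarlake=6 Elkhorn=25 Hollowpine=19 Ironridge=20 Juniper=7 → close Elkhorn (overflow 13)
  25÷5 = 5 each, +1 to first 0
Round 2: Ashgrove=8 Briarlake=11 Hollowpine=24 Ironridge=25 Juniper=12 → close Ironridge (overflow 18)
  25÷4 = 6 each, +1 to first 1
Round 3: Ashgrove=15 Briarlake=17 Hollowpine=30 Juniper=18 → close Hollowpine (overflow 15)
  30÷3 = 10 each, +1 to first 0
Round 4: Ashgrove=25 Briarlake=27 Juniper=28 → close Juniper (overflow 23)
  28÷2 = 14 each, +1 to first 0
Round 5: Ashgrove=39 Briarlake=41 → close Ashgrove (overflow 33)
  39÷1 = 39 each, +1 to first 0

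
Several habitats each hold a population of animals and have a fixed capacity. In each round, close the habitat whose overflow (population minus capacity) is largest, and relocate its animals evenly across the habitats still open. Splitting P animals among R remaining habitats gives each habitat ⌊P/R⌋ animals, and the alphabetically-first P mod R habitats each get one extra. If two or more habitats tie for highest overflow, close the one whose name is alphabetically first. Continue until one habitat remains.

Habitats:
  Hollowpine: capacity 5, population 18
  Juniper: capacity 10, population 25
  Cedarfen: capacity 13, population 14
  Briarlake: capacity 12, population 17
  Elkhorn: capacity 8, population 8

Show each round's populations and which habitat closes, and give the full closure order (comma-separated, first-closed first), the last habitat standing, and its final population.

Round 1: Briarlake=17 Cedarfen=14 Elkhorn=8 Hollowpine=18 Juniper=25 → close Juniper (overflow 15)
  25÷4 = 6 each, +1 to first 1
Round 2: Briarlake=24 Cedarfen=20 Elkhorn=14 Hollowpine=24 → close Hollowpine (overflow 19)
  24÷3 = 8 each, +1 to first 0
Round 3: Briarlake=32 Cedarfen=28 Elkhorn=22 → close Briarlake (overflow 20)
  32÷2 = 16 each, +1 to first 0
Round 4: Cedarfen=44 Elkhorn=38 → close Cedarfen (overflow 31)
  44÷1 = 44 each, +1 to first 0

Closure order: Juniper, Hollowpine, Briarlake, Cedarfen
Last habitat: Elkhorn with 82 animals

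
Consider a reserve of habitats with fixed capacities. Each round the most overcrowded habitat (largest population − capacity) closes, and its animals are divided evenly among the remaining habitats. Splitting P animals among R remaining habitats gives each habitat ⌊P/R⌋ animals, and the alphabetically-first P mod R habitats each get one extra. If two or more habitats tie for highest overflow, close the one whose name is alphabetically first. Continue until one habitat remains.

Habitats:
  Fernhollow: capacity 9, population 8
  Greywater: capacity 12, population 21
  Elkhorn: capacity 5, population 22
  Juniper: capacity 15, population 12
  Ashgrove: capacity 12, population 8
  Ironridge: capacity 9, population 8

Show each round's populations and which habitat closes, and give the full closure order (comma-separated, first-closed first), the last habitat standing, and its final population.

Closure order: Elkhorn, Greywater, Fernhollow, Ashgrove, Ironridge
Last habitat: Juniper with 79 animals

Round 1: Ashgrove=8 Elkhorn=22 Fernhollow=8 Greywater=21 Ironridge=8 Juniper=12 → close Elkhorn (overflow 17)
  22÷5 = 4 each, +1 to first 2
Round 2: Ashgrove=13 Fernhollow=13 Greywater=25 Ironridge=12 Juniper=16 → close Greywater (overflow 13)
  25÷4 = 6 each, +1 to first 1
Round 3: Ashgrove=20 Fernhollow=19 Ironridge=18 Juniper=22 → close Fernhollow (overflow 10)
  19÷3 = 6 each, +1 to first 1
Round 4: Ashgrove=27 Ironridge=24 Juniper=28 → close Ashgrove (overflow 15)
  27÷2 = 13 each, +1 to first 1
Round 5: Ironridge=38 Juniper=41 → close Ironridge (overflow 29)
  38÷1 = 38 each, +1 to first 0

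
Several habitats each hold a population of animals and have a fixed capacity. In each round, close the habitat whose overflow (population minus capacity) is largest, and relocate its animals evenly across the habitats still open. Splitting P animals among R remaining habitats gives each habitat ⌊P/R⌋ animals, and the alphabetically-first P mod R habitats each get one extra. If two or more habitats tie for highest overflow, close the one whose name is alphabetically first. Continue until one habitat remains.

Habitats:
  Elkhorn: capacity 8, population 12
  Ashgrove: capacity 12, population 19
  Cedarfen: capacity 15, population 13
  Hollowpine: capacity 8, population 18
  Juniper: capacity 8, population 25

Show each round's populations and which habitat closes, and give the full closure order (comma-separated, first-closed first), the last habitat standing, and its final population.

Round 1: Ashgrove=19 Cedarfen=13 Elkhorn=12 Hollowpine=18 Juniper=25 → close Juniper (overflow 17)
  25÷4 = 6 each, +1 to first 1
Round 2: Ashgrove=26 Cedarfen=19 Elkhorn=18 Hollowpine=24 → close Hollowpine (overflow 16)
  24÷3 = 8 each, +1 to first 0
Round 3: Ashgrove=34 Cedarfen=27 Elkhorn=26 → close Ashgrove (overflow 22)
  34÷2 = 17 each, +1 to first 0
Round 4: Cedarfen=44 Elkhorn=43 → close Elkhorn (overflow 35)
  43÷1 = 43 each, +1 to first 0

Closure order: Juniper, Hollowpine, Ashgrove, Elkhorn
Last habitat: Cedarfen with 87 animals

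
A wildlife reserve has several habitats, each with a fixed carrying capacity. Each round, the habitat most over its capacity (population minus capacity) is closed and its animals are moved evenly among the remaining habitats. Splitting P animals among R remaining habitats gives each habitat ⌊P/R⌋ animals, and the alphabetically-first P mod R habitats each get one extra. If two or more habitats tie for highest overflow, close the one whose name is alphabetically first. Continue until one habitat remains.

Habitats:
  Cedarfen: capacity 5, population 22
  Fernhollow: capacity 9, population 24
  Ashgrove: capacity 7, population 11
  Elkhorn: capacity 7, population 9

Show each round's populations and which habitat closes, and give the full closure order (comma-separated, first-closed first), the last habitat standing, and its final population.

Round 1: Ashgrove=11 Cedarfen=22 Elkhorn=9 Fernhollow=24 → close Cedarfen (overflow 17)
  22÷3 = 7 each, +1 to first 1
Round 2: Ashgrove=19 Elkhorn=16 Fernhollow=31 → close Fernhollow (overflow 22)
  31÷2 = 15 each, +1 to first 1
Round 3: Ashgrove=35 Elkhorn=31 → close Ashgrove (overflow 28)
  35÷1 = 35 each, +1 to first 0

Closure order: Cedarfen, Fernhollow, Ashgrove
Last habitat: Elkhorn with 66 animals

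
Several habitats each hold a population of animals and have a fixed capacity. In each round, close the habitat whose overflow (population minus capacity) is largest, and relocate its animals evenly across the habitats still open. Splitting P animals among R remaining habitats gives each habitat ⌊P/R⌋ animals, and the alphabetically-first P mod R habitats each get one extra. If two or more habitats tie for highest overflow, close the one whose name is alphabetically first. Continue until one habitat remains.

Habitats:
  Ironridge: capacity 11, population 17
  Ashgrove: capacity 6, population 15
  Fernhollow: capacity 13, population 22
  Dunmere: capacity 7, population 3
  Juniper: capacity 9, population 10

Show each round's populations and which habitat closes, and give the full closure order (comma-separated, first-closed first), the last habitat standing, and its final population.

Round 1: Ashgrove=15 Dunmere=3 Fernhollow=22 Ironridge=17 Juniper=10 → close Ashgrove (overflow 9)
  15÷4 = 3 each, +1 to first 3
Round 2: Dunmere=7 Fernhollow=26 Ironridge=21 Juniper=13 → close Fernhollow (overflow 13)
  26÷3 = 8 each, +1 to first 2
Round 3: Dunmere=16 Ironridge=30 Juniper=21 → close Ironridge (overflow 19)
  30÷2 = 15 each, +1 to first 0
Round 4: Dunmere=31 Juniper=36 → close Juniper (overflow 27)
  36÷1 = 36 each, +1 to first 0

Closure order: Ashgrove, Fernhollow, Ironridge, Juniper
Last habitat: Dunmere with 67 animals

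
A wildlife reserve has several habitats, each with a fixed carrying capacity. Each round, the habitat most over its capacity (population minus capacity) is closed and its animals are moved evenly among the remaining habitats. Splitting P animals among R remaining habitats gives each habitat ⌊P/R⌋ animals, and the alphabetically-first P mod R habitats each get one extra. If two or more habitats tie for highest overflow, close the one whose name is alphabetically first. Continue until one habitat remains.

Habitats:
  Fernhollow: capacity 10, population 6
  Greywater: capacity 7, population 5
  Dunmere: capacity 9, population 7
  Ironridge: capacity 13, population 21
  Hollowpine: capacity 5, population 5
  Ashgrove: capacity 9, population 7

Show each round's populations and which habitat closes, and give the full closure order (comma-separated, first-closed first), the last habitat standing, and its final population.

Round 1: Ashgrove=7 Dunmere=7 Fernhollow=6 Greywater=5 Hollowpine=5 Ironridge=21 → close Ironridge (overflow 8)
  21÷5 = 4 each, +1 to first 1
Round 2: Ashgrove=12 Dunmere=11 Fernhollow=10 Greywater=9 Hollowpine=9 → close Hollowpine (overflow 4)
  9÷4 = 2 each, +1 to first 1
Round 3: Ashgrove=15 Dunmere=13 Fernhollow=12 Greywater=11 → close Ashgrove (overflow 6)
  15÷3 = 5 each, +1 to first 0
Round 4: Dunmere=18 Fernhollow=17 Greywater=16 → close Dunmere (overflow 9)
  18÷2 = 9 each, +1 to first 0
Round 5: Fernhollow=26 Greywater=25 → close Greywater (overflow 18)
  25÷1 = 25 each, +1 to first 0

Closure order: Ironridge, Hollowpine, Ashgrove, Dunmere, Greywater
Last habitat: Fernhollow with 51 animals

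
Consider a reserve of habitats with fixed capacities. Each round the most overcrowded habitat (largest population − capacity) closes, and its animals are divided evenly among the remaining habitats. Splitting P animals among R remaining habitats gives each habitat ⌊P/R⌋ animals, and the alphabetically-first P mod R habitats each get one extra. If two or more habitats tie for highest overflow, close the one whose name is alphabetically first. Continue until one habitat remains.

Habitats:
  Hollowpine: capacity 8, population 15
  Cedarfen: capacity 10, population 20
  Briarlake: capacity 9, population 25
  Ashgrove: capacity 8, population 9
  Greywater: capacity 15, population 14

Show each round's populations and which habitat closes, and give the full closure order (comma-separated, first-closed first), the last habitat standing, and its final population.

Closure order: Briarlake, Cedarfen, Hollowpine, Ashgrove
Last habitat: Greywater with 83 animals

Round 1: Ashgrove=9 Briarlake=25 Cedarfen=20 Greywater=14 Hollowpine=15 → close Briarlake (overflow 16)
  25÷4 = 6 each, +1 to first 1
Round 2: Ashgrove=16 Cedarfen=26 Greywater=20 Hollowpine=21 → close Cedarfen (overflow 16)
  26÷3 = 8 each, +1 to first 2
Round 3: Ashgrove=25 Greywater=29 Hollowpine=29 → close Hollowpine (overflow 21)
  29÷2 = 14 each, +1 to first 1
Round 4: Ashgrove=40 Greywater=43 → close Ashgrove (overflow 32)
  40÷1 = 40 each, +1 to first 0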